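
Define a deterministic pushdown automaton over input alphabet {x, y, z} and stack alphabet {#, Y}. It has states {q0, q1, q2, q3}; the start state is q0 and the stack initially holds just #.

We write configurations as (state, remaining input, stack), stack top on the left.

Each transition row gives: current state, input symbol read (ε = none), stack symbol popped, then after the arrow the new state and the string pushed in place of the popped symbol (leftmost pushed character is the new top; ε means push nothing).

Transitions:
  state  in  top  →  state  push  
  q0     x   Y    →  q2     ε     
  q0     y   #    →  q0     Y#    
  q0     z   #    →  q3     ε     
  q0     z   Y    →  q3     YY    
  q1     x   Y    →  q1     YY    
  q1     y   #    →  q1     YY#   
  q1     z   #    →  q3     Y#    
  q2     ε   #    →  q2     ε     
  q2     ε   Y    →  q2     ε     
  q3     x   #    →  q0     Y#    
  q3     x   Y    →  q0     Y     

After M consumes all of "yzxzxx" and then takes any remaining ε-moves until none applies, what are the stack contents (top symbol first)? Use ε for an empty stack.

ε

(q0, yzxzxx, #)
  read y, top #: go to q0, push Y# → (q0, zxzxx, Y#)
  read z, top Y: go to q3, push YY → (q3, xzxx, YY#)
  read x, top Y: go to q0, push Y → (q0, zxx, YY#)
  read z, top Y: go to q3, push YY → (q3, xx, YYY#)
  read x, top Y: go to q0, push Y → (q0, x, YYY#)
  read x, top Y: go to q2, push ε → (q2, ε, YY#)
  ε-move, top Y: go to q2, push ε → (q2, ε, Y#)
  ε-move, top Y: go to q2, push ε → (q2, ε, #)
  ε-move, top #: go to q2, push ε → (q2, ε, ε)
All input consumed in state q2 with stack ε.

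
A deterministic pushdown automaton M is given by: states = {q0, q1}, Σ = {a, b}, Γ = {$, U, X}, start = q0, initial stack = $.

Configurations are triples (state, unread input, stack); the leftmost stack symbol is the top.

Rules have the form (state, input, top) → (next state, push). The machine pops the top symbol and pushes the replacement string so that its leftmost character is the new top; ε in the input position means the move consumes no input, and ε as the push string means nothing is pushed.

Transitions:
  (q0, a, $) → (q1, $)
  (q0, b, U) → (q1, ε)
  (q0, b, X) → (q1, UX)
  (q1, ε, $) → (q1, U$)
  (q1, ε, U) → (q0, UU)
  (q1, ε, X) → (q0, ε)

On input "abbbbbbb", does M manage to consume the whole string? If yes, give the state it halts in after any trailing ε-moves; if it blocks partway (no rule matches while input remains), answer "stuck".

(q0, abbbbbbb, $) ⊢ (q1, bbbbbbb, $) ⊢ (q1, bbbbbbb, U$) ⊢ (q0, bbbbbbb, UU$) ⊢ (q1, bbbbbb, U$) ⊢ (q0, bbbbbb, UU$) ⊢ (q1, bbbbb, U$) ⊢ (q0, bbbbb, UU$) ⊢ (q1, bbbb, U$) ⊢ (q0, bbbb, UU$) ⊢ (q1, bbb, U$) ⊢ (q0, bbb, UU$) ⊢ (q1, bb, U$) ⊢ (q0, bb, UU$) ⊢ (q1, b, U$) ⊢ (q0, b, UU$) ⊢ (q1, ε, U$) ⊢ (q0, ε, UU$)
All input consumed; M is in state q0.

q0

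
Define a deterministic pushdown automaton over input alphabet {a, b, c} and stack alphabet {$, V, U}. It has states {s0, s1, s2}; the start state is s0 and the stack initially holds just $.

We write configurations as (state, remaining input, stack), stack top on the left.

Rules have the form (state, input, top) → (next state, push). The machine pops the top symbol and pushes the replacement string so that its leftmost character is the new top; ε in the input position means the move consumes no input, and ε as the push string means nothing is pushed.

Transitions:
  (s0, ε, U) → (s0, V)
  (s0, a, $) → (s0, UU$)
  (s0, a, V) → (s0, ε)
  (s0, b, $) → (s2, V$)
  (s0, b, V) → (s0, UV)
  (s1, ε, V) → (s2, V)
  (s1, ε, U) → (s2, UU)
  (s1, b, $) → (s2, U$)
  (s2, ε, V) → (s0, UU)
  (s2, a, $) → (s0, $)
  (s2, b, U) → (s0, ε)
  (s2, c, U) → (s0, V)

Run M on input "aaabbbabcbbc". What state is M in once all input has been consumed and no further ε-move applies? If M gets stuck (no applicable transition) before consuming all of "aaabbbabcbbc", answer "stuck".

(s0, aaabbbabcbbc, $)
  read a, top $: go to s0, push UU$ → (s0, aabbbabcbbc, UU$)
  ε-move, top U: go to s0, push V → (s0, aabbbabcbbc, VU$)
  read a, top V: go to s0, push ε → (s0, abbbabcbbc, U$)
  ε-move, top U: go to s0, push V → (s0, abbbabcbbc, V$)
  read a, top V: go to s0, push ε → (s0, bbbabcbbc, $)
  read b, top $: go to s2, push V$ → (s2, bbabcbbc, V$)
  ε-move, top V: go to s0, push UU → (s0, bbabcbbc, UU$)
  ε-move, top U: go to s0, push V → (s0, bbabcbbc, VU$)
  read b, top V: go to s0, push UV → (s0, babcbbc, UVU$)
  ε-move, top U: go to s0, push V → (s0, babcbbc, VVU$)
  read b, top V: go to s0, push UV → (s0, abcbbc, UVVU$)
  ε-move, top U: go to s0, push V → (s0, abcbbc, VVVU$)
  read a, top V: go to s0, push ε → (s0, bcbbc, VVU$)
  read b, top V: go to s0, push UV → (s0, cbbc, UVVU$)
  ε-move, top U: go to s0, push V → (s0, cbbc, VVVU$)
No transition for (s0, c, top V); M blocks with input cbbc remaining.

stuck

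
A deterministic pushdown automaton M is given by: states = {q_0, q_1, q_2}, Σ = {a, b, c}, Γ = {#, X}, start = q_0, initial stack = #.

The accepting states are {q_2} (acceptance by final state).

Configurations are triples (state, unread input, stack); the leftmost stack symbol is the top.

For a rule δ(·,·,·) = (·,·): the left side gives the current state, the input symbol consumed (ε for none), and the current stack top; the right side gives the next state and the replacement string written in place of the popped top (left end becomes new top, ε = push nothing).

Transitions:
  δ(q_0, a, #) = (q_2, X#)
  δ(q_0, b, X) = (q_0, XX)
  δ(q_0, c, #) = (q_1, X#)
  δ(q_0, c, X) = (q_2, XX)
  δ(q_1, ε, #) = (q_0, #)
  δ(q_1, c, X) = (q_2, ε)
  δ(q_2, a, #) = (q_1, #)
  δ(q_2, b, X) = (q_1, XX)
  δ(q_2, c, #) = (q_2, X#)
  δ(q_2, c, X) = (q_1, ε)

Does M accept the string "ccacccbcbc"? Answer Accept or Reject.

(q_0, ccacccbcbc, #)
  read c, top #: go to q_1, push X# → (q_1, cacccbcbc, X#)
  read c, top X: go to q_2, push ε → (q_2, acccbcbc, #)
  read a, top #: go to q_1, push # → (q_1, cccbcbc, #)
  ε-move, top #: go to q_0, push # → (q_0, cccbcbc, #)
  read c, top #: go to q_1, push X# → (q_1, ccbcbc, X#)
  read c, top X: go to q_2, push ε → (q_2, cbcbc, #)
  read c, top #: go to q_2, push X# → (q_2, bcbc, X#)
  read b, top X: go to q_1, push XX → (q_1, cbc, XX#)
  read c, top X: go to q_2, push ε → (q_2, bc, X#)
  read b, top X: go to q_1, push XX → (q_1, c, XX#)
  read c, top X: go to q_2, push ε → (q_2, ε, X#)
All input consumed; state q_2 ∈ F.

Accept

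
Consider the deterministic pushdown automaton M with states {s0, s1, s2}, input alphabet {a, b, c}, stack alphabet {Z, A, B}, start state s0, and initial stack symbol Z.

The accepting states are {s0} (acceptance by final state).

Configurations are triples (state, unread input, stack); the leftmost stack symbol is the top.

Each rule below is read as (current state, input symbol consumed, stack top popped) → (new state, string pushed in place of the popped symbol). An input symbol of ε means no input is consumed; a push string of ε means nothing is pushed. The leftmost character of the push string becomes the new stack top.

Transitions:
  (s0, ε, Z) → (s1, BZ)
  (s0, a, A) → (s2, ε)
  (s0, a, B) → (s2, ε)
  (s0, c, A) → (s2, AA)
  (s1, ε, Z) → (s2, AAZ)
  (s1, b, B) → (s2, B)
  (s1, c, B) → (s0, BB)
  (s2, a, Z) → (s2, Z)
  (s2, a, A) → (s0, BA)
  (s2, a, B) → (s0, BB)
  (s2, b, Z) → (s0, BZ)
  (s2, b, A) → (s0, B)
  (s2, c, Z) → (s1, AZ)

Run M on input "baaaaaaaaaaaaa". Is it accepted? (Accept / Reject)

Accept

(s0, baaaaaaaaaaaaa, Z)
  ε-move, top Z: go to s1, push BZ → (s1, baaaaaaaaaaaaa, BZ)
  read b, top B: go to s2, push B → (s2, aaaaaaaaaaaaa, BZ)
  read a, top B: go to s0, push BB → (s0, aaaaaaaaaaaa, BBZ)
  read a, top B: go to s2, push ε → (s2, aaaaaaaaaaa, BZ)
  read a, top B: go to s0, push BB → (s0, aaaaaaaaaa, BBZ)
  read a, top B: go to s2, push ε → (s2, aaaaaaaaa, BZ)
  read a, top B: go to s0, push BB → (s0, aaaaaaaa, BBZ)
  read a, top B: go to s2, push ε → (s2, aaaaaaa, BZ)
  read a, top B: go to s0, push BB → (s0, aaaaaa, BBZ)
  read a, top B: go to s2, push ε → (s2, aaaaa, BZ)
  read a, top B: go to s0, push BB → (s0, aaaa, BBZ)
  read a, top B: go to s2, push ε → (s2, aaa, BZ)
  read a, top B: go to s0, push BB → (s0, aa, BBZ)
  read a, top B: go to s2, push ε → (s2, a, BZ)
  read a, top B: go to s0, push BB → (s0, ε, BBZ)
All input consumed; state s0 ∈ F.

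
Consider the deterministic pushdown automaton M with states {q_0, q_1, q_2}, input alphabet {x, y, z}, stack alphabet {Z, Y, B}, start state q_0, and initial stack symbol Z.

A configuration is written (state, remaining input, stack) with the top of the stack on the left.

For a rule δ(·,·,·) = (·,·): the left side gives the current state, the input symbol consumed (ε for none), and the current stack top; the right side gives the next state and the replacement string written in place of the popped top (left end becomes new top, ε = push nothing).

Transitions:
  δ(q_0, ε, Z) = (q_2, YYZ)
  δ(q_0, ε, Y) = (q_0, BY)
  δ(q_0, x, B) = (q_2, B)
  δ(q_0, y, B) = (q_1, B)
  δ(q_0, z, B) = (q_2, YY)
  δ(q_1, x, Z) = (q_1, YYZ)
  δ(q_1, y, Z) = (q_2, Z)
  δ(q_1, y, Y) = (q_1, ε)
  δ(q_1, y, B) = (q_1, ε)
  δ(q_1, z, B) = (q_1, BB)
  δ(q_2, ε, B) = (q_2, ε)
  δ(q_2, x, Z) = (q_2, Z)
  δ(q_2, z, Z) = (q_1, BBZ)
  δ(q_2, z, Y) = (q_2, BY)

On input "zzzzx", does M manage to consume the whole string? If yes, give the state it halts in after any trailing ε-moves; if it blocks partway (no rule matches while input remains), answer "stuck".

(q_0, zzzzx, Z) ⊢ (q_2, zzzzx, YYZ) ⊢ (q_2, zzzx, BYYZ) ⊢ (q_2, zzzx, YYZ) ⊢ (q_2, zzx, BYYZ) ⊢ (q_2, zzx, YYZ) ⊢ (q_2, zx, BYYZ) ⊢ (q_2, zx, YYZ) ⊢ (q_2, x, BYYZ) ⊢ (q_2, x, YYZ)
No transition for (q_2, x, top Y); M blocks with input x remaining.

stuck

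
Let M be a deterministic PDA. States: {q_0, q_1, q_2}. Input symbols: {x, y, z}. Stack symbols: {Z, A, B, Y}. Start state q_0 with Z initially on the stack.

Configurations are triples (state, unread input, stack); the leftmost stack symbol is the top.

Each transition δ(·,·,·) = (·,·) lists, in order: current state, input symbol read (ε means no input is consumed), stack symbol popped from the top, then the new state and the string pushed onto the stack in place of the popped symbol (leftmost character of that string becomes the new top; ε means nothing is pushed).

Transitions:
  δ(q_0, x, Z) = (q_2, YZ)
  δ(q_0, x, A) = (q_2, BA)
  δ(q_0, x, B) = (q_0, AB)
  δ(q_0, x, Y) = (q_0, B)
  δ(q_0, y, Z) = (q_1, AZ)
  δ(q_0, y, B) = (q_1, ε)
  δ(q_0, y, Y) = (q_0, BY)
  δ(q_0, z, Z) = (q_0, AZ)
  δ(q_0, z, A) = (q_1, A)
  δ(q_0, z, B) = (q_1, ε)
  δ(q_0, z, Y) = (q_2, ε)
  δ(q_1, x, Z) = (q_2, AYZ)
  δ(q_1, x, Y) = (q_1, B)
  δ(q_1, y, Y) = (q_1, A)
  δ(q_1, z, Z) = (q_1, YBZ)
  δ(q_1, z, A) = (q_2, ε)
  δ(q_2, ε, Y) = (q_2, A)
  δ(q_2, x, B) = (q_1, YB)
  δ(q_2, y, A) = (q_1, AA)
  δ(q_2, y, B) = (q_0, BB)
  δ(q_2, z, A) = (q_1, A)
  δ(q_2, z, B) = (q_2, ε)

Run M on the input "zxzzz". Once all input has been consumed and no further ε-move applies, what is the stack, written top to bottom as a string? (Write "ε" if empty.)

(q_0, zxzzz, Z)
  read z, top Z: go to q_0, push AZ → (q_0, xzzz, AZ)
  read x, top A: go to q_2, push BA → (q_2, zzz, BAZ)
  read z, top B: go to q_2, push ε → (q_2, zz, AZ)
  read z, top A: go to q_1, push A → (q_1, z, AZ)
  read z, top A: go to q_2, push ε → (q_2, ε, Z)
All input consumed in state q_2 with stack Z.

Z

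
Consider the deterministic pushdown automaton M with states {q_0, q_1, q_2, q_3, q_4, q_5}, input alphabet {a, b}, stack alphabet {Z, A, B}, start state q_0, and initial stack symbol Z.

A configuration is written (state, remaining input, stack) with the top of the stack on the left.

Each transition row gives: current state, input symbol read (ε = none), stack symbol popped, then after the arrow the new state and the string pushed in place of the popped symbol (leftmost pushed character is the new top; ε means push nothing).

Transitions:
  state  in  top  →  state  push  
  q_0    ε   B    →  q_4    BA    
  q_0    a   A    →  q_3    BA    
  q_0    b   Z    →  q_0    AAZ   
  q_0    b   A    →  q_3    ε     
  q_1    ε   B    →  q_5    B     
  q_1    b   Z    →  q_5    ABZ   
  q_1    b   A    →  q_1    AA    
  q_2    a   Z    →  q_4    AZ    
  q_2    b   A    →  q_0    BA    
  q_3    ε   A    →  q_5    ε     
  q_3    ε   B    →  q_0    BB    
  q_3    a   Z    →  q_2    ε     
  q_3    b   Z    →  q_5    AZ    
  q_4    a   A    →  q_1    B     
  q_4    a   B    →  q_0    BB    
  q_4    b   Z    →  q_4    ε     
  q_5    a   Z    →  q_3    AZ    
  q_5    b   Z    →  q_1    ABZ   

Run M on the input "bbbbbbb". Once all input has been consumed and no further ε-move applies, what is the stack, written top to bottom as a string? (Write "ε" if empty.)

(q_0, bbbbbbb, Z)
  read b, top Z: go to q_0, push AAZ → (q_0, bbbbbb, AAZ)
  read b, top A: go to q_3, push ε → (q_3, bbbbb, AZ)
  ε-move, top A: go to q_5, push ε → (q_5, bbbbb, Z)
  read b, top Z: go to q_1, push ABZ → (q_1, bbbb, ABZ)
  read b, top A: go to q_1, push AA → (q_1, bbb, AABZ)
  read b, top A: go to q_1, push AA → (q_1, bb, AAABZ)
  read b, top A: go to q_1, push AA → (q_1, b, AAAABZ)
  read b, top A: go to q_1, push AA → (q_1, ε, AAAAABZ)
All input consumed in state q_1 with stack AAAAABZ.

AAAAABZ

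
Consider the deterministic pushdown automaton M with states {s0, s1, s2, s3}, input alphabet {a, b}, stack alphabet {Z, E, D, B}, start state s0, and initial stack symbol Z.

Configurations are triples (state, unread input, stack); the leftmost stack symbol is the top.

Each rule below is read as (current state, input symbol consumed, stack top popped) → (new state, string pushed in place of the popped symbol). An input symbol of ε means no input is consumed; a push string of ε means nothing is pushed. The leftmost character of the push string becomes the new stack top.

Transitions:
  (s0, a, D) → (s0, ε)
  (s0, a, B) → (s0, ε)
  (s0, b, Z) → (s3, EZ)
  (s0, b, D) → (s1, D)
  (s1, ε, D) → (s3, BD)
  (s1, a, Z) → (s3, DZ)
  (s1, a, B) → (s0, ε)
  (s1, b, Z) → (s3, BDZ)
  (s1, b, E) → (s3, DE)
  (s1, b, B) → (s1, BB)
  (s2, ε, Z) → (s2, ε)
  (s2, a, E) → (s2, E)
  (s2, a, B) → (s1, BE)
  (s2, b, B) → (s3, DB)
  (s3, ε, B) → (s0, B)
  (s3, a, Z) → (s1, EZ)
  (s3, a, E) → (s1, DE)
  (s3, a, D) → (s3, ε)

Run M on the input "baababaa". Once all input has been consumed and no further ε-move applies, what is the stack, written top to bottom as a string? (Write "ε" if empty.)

(s0, baababaa, Z)
  read b, top Z: go to s3, push EZ → (s3, aababaa, EZ)
  read a, top E: go to s1, push DE → (s1, ababaa, DEZ)
  ε-move, top D: go to s3, push BD → (s3, ababaa, BDEZ)
  ε-move, top B: go to s0, push B → (s0, ababaa, BDEZ)
  read a, top B: go to s0, push ε → (s0, babaa, DEZ)
  read b, top D: go to s1, push D → (s1, abaa, DEZ)
  ε-move, top D: go to s3, push BD → (s3, abaa, BDEZ)
  ε-move, top B: go to s0, push B → (s0, abaa, BDEZ)
  read a, top B: go to s0, push ε → (s0, baa, DEZ)
  read b, top D: go to s1, push D → (s1, aa, DEZ)
  ε-move, top D: go to s3, push BD → (s3, aa, BDEZ)
  ε-move, top B: go to s0, push B → (s0, aa, BDEZ)
  read a, top B: go to s0, push ε → (s0, a, DEZ)
  read a, top D: go to s0, push ε → (s0, ε, EZ)
All input consumed in state s0 with stack EZ.

EZ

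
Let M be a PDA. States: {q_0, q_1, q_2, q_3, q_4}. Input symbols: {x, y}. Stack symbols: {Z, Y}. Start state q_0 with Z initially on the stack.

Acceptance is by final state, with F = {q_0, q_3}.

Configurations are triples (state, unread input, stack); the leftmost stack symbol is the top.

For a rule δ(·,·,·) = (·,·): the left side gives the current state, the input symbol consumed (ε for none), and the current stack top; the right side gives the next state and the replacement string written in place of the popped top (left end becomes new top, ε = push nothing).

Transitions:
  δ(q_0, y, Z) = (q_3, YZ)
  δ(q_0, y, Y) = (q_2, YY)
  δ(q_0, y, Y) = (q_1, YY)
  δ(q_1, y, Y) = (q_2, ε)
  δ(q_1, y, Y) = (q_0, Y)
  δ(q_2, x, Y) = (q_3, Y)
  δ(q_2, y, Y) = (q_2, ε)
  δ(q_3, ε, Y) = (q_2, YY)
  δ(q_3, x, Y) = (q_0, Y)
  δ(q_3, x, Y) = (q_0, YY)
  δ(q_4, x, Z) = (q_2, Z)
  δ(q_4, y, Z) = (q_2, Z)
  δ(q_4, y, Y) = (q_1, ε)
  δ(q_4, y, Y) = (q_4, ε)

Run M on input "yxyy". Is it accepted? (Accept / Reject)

One accepting computation: (q_0, yxyy, Z) ⊢ (q_3, xyy, YZ) ⊢ (q_0, yy, YZ) ⊢ (q_1, y, YYZ) ⊢ (q_0, ε, YYZ)
All input consumed and state q_0 ∈ F.

Accept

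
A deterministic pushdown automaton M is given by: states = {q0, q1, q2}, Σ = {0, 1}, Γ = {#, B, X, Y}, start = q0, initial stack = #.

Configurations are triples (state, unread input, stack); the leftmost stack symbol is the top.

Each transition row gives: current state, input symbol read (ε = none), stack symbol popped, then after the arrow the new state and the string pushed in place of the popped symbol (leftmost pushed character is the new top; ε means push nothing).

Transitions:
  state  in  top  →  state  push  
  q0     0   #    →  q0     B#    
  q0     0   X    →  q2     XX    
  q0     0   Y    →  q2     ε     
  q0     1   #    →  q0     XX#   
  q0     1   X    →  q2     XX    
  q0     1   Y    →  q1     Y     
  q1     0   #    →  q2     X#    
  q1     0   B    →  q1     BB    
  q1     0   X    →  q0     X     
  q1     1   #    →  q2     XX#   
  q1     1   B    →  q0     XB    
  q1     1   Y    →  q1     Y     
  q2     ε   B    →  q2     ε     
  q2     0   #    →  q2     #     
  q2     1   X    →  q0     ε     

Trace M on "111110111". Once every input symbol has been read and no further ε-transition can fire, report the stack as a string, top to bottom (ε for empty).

XX#

(q0, 111110111, #)
  read 1, top #: go to q0, push XX# → (q0, 11110111, XX#)
  read 1, top X: go to q2, push XX → (q2, 1110111, XXX#)
  read 1, top X: go to q0, push ε → (q0, 110111, XX#)
  read 1, top X: go to q2, push XX → (q2, 10111, XXX#)
  read 1, top X: go to q0, push ε → (q0, 0111, XX#)
  read 0, top X: go to q2, push XX → (q2, 111, XXX#)
  read 1, top X: go to q0, push ε → (q0, 11, XX#)
  read 1, top X: go to q2, push XX → (q2, 1, XXX#)
  read 1, top X: go to q0, push ε → (q0, ε, XX#)
All input consumed in state q0 with stack XX#.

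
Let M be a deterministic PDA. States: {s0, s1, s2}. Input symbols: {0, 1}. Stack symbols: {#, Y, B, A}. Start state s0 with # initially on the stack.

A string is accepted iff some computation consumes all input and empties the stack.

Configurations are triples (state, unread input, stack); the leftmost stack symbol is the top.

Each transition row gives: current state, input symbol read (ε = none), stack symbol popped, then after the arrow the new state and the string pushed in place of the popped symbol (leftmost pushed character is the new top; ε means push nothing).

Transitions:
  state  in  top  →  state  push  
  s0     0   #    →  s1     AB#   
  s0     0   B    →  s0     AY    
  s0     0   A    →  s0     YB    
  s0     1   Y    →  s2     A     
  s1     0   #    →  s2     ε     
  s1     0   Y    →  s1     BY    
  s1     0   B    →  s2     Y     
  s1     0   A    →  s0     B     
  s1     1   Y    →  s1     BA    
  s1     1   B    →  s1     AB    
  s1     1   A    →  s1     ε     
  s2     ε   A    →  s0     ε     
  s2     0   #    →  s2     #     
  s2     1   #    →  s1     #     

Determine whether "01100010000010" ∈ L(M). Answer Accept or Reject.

Reject

(s0, 01100010000010, #)
  read 0, top #: go to s1, push AB# → (s1, 1100010000010, AB#)
  read 1, top A: go to s1, push ε → (s1, 100010000010, B#)
  read 1, top B: go to s1, push AB → (s1, 00010000010, AB#)
  read 0, top A: go to s0, push B → (s0, 0010000010, BB#)
  read 0, top B: go to s0, push AY → (s0, 010000010, AYB#)
  read 0, top A: go to s0, push YB → (s0, 10000010, YBYB#)
  read 1, top Y: go to s2, push A → (s2, 0000010, ABYB#)
  ε-move, top A: go to s0, push ε → (s0, 0000010, BYB#)
  read 0, top B: go to s0, push AY → (s0, 000010, AYYB#)
  read 0, top A: go to s0, push YB → (s0, 00010, YBYYB#)
No transition applies at (s0, 00010, YBYYB#); input not fully consumed.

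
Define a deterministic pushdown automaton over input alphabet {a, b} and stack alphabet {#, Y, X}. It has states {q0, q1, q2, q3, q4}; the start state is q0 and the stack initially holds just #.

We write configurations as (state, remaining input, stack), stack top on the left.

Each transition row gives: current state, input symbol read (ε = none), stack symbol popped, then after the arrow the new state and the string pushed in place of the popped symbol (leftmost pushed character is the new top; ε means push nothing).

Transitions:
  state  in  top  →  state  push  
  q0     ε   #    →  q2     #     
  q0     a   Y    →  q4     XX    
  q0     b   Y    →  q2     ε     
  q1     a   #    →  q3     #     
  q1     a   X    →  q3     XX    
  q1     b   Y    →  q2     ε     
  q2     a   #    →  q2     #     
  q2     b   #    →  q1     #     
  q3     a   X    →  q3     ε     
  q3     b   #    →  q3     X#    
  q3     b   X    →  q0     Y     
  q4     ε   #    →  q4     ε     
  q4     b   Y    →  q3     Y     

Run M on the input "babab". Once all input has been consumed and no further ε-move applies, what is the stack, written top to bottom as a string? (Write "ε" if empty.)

(q0, babab, #)
  ε-move, top #: go to q2, push # → (q2, babab, #)
  read b, top #: go to q1, push # → (q1, abab, #)
  read a, top #: go to q3, push # → (q3, bab, #)
  read b, top #: go to q3, push X# → (q3, ab, X#)
  read a, top X: go to q3, push ε → (q3, b, #)
  read b, top #: go to q3, push X# → (q3, ε, X#)
All input consumed in state q3 with stack X#.

X#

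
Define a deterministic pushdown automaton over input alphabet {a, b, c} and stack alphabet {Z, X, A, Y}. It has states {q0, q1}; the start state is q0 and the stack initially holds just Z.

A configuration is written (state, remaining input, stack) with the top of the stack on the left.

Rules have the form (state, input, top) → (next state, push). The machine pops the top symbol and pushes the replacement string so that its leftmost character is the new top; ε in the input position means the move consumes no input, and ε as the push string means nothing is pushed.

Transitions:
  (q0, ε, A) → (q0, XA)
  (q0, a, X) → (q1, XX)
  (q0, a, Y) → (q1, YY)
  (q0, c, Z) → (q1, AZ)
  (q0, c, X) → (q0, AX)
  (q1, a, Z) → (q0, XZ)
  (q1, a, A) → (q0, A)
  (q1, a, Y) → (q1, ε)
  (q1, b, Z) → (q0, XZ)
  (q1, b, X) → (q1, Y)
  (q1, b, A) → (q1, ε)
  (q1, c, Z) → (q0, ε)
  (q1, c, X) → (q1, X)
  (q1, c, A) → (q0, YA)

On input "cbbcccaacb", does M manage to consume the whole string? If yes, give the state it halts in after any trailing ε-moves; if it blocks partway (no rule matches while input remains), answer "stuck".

stuck

(q0, cbbcccaacb, Z) ⊢ (q1, bbcccaacb, AZ) ⊢ (q1, bcccaacb, Z) ⊢ (q0, cccaacb, XZ) ⊢ (q0, ccaacb, AXZ) ⊢ (q0, ccaacb, XAXZ) ⊢ (q0, caacb, AXAXZ) ⊢ (q0, caacb, XAXAXZ) ⊢ (q0, aacb, AXAXAXZ) ⊢ (q0, aacb, XAXAXAXZ) ⊢ (q1, acb, XXAXAXAXZ)
No transition for (q1, a, top X); M blocks with input acb remaining.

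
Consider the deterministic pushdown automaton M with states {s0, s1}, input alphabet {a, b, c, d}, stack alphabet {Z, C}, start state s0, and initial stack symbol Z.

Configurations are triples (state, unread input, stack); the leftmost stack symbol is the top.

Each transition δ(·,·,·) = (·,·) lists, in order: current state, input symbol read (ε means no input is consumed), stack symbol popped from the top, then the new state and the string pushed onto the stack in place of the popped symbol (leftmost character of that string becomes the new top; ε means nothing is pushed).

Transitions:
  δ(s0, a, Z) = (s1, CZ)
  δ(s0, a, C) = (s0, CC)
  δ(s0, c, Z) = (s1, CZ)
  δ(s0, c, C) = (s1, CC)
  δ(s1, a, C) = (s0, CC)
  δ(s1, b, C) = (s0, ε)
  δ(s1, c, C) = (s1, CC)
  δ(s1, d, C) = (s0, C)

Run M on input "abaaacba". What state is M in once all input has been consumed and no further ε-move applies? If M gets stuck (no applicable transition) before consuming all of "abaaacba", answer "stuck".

(s0, abaaacba, Z) ⊢ (s1, baaacba, CZ) ⊢ (s0, aaacba, Z) ⊢ (s1, aacba, CZ) ⊢ (s0, acba, CCZ) ⊢ (s0, cba, CCCZ) ⊢ (s1, ba, CCCCZ) ⊢ (s0, a, CCCZ) ⊢ (s0, ε, CCCCZ)
All input consumed; M is in state s0.

s0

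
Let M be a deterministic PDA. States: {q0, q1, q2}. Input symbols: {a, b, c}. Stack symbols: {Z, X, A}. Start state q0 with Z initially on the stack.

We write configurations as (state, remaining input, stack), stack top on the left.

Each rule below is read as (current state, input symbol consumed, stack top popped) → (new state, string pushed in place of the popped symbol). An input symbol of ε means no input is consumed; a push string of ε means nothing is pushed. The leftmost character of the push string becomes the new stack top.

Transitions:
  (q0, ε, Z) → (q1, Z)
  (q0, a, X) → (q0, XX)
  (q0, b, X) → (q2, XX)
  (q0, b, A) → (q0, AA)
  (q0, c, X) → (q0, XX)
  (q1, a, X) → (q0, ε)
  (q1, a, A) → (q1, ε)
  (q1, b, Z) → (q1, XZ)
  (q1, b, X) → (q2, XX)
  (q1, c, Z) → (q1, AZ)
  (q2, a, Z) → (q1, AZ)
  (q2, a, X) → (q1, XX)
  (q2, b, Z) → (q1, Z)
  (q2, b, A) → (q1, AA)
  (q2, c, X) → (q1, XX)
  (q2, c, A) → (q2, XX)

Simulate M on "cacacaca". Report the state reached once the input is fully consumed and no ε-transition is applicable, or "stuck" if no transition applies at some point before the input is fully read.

q1

(q0, cacacaca, Z)
  ε-move, top Z: go to q1, push Z → (q1, cacacaca, Z)
  read c, top Z: go to q1, push AZ → (q1, acacaca, AZ)
  read a, top A: go to q1, push ε → (q1, cacaca, Z)
  read c, top Z: go to q1, push AZ → (q1, acaca, AZ)
  read a, top A: go to q1, push ε → (q1, caca, Z)
  read c, top Z: go to q1, push AZ → (q1, aca, AZ)
  read a, top A: go to q1, push ε → (q1, ca, Z)
  read c, top Z: go to q1, push AZ → (q1, a, AZ)
  read a, top A: go to q1, push ε → (q1, ε, Z)
All input consumed; M is in state q1.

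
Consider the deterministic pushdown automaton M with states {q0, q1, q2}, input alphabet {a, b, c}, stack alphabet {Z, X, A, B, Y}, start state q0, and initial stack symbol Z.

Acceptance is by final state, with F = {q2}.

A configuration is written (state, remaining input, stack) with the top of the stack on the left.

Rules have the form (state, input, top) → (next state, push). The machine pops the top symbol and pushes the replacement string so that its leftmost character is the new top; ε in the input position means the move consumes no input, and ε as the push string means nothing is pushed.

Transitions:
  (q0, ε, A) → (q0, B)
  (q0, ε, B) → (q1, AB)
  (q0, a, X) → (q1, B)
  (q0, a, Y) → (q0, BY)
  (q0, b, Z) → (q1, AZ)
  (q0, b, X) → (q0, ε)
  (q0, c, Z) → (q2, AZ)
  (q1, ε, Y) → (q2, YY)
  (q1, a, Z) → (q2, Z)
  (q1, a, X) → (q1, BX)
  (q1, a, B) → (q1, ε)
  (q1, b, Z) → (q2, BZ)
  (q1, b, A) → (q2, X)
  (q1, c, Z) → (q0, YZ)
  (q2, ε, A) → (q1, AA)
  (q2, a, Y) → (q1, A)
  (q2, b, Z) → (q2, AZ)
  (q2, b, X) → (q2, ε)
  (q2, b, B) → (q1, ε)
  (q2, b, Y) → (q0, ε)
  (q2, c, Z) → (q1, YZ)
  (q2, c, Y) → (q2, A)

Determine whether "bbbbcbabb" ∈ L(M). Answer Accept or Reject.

Reject

(q0, bbbbcbabb, Z)
  read b, top Z: go to q1, push AZ → (q1, bbbcbabb, AZ)
  read b, top A: go to q2, push X → (q2, bbcbabb, XZ)
  read b, top X: go to q2, push ε → (q2, bcbabb, Z)
  read b, top Z: go to q2, push AZ → (q2, cbabb, AZ)
  ε-move, top A: go to q1, push AA → (q1, cbabb, AAZ)
No transition applies at (q1, cbabb, AAZ); input not fully consumed.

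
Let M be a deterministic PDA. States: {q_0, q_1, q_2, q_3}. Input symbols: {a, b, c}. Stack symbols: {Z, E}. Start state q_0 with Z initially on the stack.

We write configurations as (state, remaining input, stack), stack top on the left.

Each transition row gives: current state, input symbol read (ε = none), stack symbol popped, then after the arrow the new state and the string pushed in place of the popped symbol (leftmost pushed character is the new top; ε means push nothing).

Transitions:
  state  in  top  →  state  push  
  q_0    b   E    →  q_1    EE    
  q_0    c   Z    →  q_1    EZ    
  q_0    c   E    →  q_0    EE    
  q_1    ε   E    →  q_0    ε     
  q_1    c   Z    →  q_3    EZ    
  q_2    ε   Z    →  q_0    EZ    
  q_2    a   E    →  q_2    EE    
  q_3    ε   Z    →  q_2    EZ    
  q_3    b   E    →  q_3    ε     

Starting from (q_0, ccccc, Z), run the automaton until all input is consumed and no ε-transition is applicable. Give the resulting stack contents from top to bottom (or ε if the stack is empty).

(q_0, ccccc, Z)
  read c, top Z: go to q_1, push EZ → (q_1, cccc, EZ)
  ε-move, top E: go to q_0, push ε → (q_0, cccc, Z)
  read c, top Z: go to q_1, push EZ → (q_1, ccc, EZ)
  ε-move, top E: go to q_0, push ε → (q_0, ccc, Z)
  read c, top Z: go to q_1, push EZ → (q_1, cc, EZ)
  ε-move, top E: go to q_0, push ε → (q_0, cc, Z)
  read c, top Z: go to q_1, push EZ → (q_1, c, EZ)
  ε-move, top E: go to q_0, push ε → (q_0, c, Z)
  read c, top Z: go to q_1, push EZ → (q_1, ε, EZ)
  ε-move, top E: go to q_0, push ε → (q_0, ε, Z)
All input consumed in state q_0 with stack Z.

Z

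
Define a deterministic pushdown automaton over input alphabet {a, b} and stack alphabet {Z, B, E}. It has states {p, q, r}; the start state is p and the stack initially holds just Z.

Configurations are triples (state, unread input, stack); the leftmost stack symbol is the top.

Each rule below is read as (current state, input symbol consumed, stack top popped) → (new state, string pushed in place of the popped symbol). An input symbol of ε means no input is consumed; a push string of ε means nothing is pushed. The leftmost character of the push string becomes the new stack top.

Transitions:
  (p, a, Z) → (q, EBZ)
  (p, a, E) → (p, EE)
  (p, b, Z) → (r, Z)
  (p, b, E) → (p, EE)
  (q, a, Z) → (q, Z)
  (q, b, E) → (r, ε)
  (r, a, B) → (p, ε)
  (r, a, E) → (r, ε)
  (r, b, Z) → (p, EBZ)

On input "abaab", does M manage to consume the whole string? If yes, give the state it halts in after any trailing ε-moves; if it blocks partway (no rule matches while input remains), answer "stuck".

r

(p, abaab, Z)
  read a, top Z: go to q, push EBZ → (q, baab, EBZ)
  read b, top E: go to r, push ε → (r, aab, BZ)
  read a, top B: go to p, push ε → (p, ab, Z)
  read a, top Z: go to q, push EBZ → (q, b, EBZ)
  read b, top E: go to r, push ε → (r, ε, BZ)
All input consumed; M is in state r.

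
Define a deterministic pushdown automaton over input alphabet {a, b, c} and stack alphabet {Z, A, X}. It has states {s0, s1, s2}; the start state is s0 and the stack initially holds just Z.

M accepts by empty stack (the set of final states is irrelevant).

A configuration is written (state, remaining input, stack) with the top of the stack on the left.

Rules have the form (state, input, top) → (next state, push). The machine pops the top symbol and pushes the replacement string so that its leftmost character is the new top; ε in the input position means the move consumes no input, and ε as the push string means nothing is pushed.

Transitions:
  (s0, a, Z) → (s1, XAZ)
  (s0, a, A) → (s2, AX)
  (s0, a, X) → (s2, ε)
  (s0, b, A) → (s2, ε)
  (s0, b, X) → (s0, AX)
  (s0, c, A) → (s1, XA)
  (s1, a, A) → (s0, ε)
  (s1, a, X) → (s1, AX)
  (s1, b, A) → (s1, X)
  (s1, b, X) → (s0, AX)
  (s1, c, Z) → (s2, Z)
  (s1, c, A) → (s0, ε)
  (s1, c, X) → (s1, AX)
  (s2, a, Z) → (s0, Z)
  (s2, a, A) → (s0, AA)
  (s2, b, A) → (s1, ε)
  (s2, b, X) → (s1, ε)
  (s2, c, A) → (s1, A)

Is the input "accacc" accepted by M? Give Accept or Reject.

Reject

(s0, accacc, Z)
  read a, top Z: go to s1, push XAZ → (s1, ccacc, XAZ)
  read c, top X: go to s1, push AX → (s1, cacc, AXAZ)
  read c, top A: go to s0, push ε → (s0, acc, XAZ)
  read a, top X: go to s2, push ε → (s2, cc, AZ)
  read c, top A: go to s1, push A → (s1, c, AZ)
  read c, top A: go to s0, push ε → (s0, ε, Z)
All input consumed; stack is Z, not empty, and no further ε-move applies.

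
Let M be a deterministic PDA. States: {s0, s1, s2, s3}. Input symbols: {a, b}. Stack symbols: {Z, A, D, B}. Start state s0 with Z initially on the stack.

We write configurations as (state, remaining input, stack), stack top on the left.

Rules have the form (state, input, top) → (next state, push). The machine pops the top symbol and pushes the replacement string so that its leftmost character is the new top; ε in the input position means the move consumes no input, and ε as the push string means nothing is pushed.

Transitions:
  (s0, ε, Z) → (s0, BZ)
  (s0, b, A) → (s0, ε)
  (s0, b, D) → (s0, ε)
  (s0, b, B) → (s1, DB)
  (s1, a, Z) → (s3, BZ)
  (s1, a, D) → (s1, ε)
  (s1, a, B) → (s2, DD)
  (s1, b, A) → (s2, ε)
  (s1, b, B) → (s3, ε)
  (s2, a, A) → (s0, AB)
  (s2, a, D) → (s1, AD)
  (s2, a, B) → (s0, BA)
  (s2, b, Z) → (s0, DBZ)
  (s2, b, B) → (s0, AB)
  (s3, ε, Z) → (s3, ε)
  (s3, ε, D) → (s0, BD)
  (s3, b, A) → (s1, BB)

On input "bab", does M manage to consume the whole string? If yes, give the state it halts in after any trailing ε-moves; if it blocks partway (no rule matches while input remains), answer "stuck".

s3

(s0, bab, Z)
  ε-move, top Z: go to s0, push BZ → (s0, bab, BZ)
  read b, top B: go to s1, push DB → (s1, ab, DBZ)
  read a, top D: go to s1, push ε → (s1, b, BZ)
  read b, top B: go to s3, push ε → (s3, ε, Z)
  ε-move, top Z: go to s3, push ε → (s3, ε, ε)
All input consumed; M is in state s3.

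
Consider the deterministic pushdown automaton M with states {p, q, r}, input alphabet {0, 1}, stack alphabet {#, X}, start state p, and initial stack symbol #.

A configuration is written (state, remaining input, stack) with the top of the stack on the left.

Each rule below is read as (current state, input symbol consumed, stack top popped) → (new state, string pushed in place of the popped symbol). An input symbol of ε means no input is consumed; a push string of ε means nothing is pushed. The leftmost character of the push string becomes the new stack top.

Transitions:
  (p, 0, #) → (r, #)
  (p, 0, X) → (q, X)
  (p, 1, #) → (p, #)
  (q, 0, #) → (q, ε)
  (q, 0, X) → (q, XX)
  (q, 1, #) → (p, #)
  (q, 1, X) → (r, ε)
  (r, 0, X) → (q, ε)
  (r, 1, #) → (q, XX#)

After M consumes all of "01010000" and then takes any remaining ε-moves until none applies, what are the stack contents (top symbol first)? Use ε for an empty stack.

(p, 01010000, #)
  read 0, top #: go to r, push # → (r, 1010000, #)
  read 1, top #: go to q, push XX# → (q, 010000, XX#)
  read 0, top X: go to q, push XX → (q, 10000, XXX#)
  read 1, top X: go to r, push ε → (r, 0000, XX#)
  read 0, top X: go to q, push ε → (q, 000, X#)
  read 0, top X: go to q, push XX → (q, 00, XX#)
  read 0, top X: go to q, push XX → (q, 0, XXX#)
  read 0, top X: go to q, push XX → (q, ε, XXXX#)
All input consumed in state q with stack XXXX#.

XXXX#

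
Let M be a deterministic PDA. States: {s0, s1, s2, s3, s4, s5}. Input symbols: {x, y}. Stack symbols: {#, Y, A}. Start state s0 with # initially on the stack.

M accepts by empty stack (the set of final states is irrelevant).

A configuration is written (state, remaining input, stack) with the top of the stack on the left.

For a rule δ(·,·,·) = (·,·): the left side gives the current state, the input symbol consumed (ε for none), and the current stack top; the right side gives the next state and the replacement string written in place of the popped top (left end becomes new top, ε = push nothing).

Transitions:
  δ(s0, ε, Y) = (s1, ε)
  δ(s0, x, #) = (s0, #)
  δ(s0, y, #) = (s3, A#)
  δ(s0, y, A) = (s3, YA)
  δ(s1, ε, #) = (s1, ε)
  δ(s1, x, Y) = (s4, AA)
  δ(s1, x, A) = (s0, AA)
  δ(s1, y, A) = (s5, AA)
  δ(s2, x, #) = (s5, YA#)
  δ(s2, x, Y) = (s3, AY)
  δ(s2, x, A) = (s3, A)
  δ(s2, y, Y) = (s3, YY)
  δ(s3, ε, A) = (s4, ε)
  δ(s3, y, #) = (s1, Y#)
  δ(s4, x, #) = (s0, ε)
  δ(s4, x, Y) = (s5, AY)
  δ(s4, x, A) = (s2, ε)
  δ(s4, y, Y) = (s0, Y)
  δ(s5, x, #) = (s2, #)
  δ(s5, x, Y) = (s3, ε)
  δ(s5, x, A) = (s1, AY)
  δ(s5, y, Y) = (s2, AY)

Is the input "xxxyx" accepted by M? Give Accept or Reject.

(s0, xxxyx, #)
  read x, top #: go to s0, push # → (s0, xxyx, #)
  read x, top #: go to s0, push # → (s0, xyx, #)
  read x, top #: go to s0, push # → (s0, yx, #)
  read y, top #: go to s3, push A# → (s3, x, A#)
  ε-move, top A: go to s4, push ε → (s4, x, #)
  read x, top #: go to s0, push ε → (s0, ε, ε)
All input consumed and the stack is empty.

Accept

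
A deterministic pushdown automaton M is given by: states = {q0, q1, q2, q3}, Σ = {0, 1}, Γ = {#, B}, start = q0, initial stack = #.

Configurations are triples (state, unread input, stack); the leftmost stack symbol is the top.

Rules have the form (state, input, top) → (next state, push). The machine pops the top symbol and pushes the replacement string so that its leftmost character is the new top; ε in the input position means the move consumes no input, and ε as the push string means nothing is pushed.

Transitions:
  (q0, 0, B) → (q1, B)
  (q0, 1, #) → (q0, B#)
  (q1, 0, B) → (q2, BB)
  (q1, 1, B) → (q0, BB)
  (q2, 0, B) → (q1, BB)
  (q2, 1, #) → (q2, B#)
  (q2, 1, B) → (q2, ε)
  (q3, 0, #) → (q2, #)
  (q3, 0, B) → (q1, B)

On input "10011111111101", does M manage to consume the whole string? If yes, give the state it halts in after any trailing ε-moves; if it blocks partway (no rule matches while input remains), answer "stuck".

q0

(q0, 10011111111101, #)
  read 1, top #: go to q0, push B# → (q0, 0011111111101, B#)
  read 0, top B: go to q1, push B → (q1, 011111111101, B#)
  read 0, top B: go to q2, push BB → (q2, 11111111101, BB#)
  read 1, top B: go to q2, push ε → (q2, 1111111101, B#)
  read 1, top B: go to q2, push ε → (q2, 111111101, #)
  read 1, top #: go to q2, push B# → (q2, 11111101, B#)
  read 1, top B: go to q2, push ε → (q2, 1111101, #)
  read 1, top #: go to q2, push B# → (q2, 111101, B#)
  read 1, top B: go to q2, push ε → (q2, 11101, #)
  read 1, top #: go to q2, push B# → (q2, 1101, B#)
  read 1, top B: go to q2, push ε → (q2, 101, #)
  read 1, top #: go to q2, push B# → (q2, 01, B#)
  read 0, top B: go to q1, push BB → (q1, 1, BB#)
  read 1, top B: go to q0, push BB → (q0, ε, BBB#)
All input consumed; M is in state q0.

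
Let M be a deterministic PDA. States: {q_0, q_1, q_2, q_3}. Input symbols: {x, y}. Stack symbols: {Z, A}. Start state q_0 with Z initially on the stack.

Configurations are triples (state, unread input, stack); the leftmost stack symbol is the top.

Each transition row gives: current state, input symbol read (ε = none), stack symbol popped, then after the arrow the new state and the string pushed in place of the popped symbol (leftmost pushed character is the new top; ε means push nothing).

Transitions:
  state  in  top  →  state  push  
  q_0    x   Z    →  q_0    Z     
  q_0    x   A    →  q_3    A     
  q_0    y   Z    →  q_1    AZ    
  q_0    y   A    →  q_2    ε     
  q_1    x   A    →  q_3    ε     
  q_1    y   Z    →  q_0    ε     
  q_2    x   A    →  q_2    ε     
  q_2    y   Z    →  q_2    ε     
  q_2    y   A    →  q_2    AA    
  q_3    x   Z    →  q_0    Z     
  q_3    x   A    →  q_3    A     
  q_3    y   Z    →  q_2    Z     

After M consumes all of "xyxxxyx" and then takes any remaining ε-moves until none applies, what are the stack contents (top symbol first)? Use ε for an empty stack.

(q_0, xyxxxyx, Z) ⊢ (q_0, yxxxyx, Z) ⊢ (q_1, xxxyx, AZ) ⊢ (q_3, xxyx, Z) ⊢ (q_0, xyx, Z) ⊢ (q_0, yx, Z) ⊢ (q_1, x, AZ) ⊢ (q_3, ε, Z)
All input consumed in state q_3 with stack Z.

Z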